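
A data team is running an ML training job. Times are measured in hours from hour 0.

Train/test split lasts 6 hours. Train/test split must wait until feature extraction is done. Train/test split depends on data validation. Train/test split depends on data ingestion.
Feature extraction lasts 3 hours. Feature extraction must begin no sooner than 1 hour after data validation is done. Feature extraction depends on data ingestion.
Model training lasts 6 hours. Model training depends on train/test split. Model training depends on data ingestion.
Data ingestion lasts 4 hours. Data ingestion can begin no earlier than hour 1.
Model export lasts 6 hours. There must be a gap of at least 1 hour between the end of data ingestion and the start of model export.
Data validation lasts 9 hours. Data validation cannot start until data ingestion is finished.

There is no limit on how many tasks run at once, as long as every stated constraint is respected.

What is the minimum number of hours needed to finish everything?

30

Data ingestion cannot begin until its own release at hour 1. It runs from hour 1 to 1 + 4 = hour 5.
After data ingestion (finishes hour 5, plus 1-hour gap → hour 6), model export can start at hour 6 and finishes at hour 12.
After data ingestion (finishes hour 5), data validation can start at hour 5 and finishes at hour 14.
Feature extraction cannot start until data validation (finishes hour 14, plus 1-hour gap → hour 15); data ingestion (finishes hour 5). The controlling bound is hour 15, so feature extraction finishes at 15 + 3 = hour 18.
Train/test split has to wait for feature extraction (finishes hour 18); data validation (finishes hour 14); data ingestion (finishes hour 5). The latest of these is hour 18, so train/test split runs hour 18 to 18 + 6 = hour 24.
For model training: train/test split (finishes hour 24); data ingestion (finishes hour 5). Taking the maximum gives a start of hour 24, and it finishes at 24 + 6 = hour 30.
All tasks are finished once the last one completes. Finish times: Data ingestion at 5, Data validation at 14, Feature extraction at 18, Train/test split at 24, Model training at 30, Model export at 12. The latest is hour 30.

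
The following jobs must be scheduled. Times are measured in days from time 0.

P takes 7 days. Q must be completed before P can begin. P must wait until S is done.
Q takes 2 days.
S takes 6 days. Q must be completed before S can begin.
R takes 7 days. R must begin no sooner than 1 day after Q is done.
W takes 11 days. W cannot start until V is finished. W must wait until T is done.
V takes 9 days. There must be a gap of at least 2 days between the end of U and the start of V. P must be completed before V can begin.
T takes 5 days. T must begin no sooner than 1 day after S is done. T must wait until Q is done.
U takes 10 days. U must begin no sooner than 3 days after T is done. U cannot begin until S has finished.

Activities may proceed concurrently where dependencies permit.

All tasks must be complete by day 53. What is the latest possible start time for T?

Nothing follows W; the deadline of day 53 is its only limit. It must start by 53 − 11 = day 42.
Since W (must start by day 42) depends on it, V must finish by day 42. Backing off its 9-day duration gives a latest start of day 33.
U has to be done before V (must start by day 33, minus 2-day gap → day 31). That means finishing by day 31, i.e. starting by 31 − 10 = day 21.
T feeds U (must start by day 21, minus 3-day gap → day 18); W (must start by day 42). Taking the minimum, T must finish by day 18 and start by 18 − 5 = day 13.

13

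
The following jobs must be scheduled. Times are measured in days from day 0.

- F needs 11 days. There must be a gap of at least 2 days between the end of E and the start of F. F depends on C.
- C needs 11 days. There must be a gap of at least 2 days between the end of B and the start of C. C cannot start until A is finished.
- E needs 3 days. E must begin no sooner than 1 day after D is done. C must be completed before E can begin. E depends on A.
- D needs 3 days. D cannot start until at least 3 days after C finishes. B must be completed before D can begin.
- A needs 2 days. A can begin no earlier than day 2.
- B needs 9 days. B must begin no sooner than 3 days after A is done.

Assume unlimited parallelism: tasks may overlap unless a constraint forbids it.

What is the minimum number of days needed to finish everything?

A waits on its own release at day 2, so it starts at day 2 and finishes at 2 + 2 = day 4.
After A (finishes day 4, plus 3-day gap → day 7), B can start at day 7 and finishes at day 16.
C needs all of B (finishes day 16, plus 2-day gap → day 18); A (finishes day 4). That puts its earliest start at day 18; it finishes at 18 + 11 = day 29.
D needs all of C (finishes day 29, plus 3-day gap → day 32); B (finishes day 16). That puts its earliest start at day 32; it finishes at 32 + 3 = day 35.
E cannot start until D (finishes day 35, plus 1-day gap → day 36); C (finishes day 29); A (finishes day 4). The controlling bound is day 36, so E finishes at 36 + 3 = day 39.
For F: E (finishes day 39, plus 2-day gap → day 41); C (finishes day 29). Taking the maximum gives a start of day 41, and it finishes at 41 + 11 = day 52.
All tasks are finished once the last one completes. Finish times: A at 4, B at 16, C at 29, D at 35, E at 39, F at 52. The latest is day 52.

52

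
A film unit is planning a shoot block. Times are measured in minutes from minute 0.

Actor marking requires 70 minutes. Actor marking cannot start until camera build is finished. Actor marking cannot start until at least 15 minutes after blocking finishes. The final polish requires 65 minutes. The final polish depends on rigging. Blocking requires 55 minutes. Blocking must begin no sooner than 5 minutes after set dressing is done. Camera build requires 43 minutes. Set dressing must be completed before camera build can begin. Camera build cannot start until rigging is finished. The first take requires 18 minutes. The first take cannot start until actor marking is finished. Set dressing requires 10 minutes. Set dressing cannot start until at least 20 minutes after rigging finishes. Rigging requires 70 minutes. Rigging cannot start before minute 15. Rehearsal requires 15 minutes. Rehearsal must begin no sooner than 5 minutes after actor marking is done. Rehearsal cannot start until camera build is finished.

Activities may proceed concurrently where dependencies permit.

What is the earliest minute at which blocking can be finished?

After its own release at minute 15, rigging can start at minute 15 and finishes at minute 85.
After rigging (finishes minute 85, plus 20-minute gap → minute 105), set dressing can start at minute 105 and finishes at minute 115.
Blocking waits on set dressing (finishes minute 115, plus 5-minute gap → minute 120), so it starts at minute 120 and finishes at 120 + 55 = minute 175.

175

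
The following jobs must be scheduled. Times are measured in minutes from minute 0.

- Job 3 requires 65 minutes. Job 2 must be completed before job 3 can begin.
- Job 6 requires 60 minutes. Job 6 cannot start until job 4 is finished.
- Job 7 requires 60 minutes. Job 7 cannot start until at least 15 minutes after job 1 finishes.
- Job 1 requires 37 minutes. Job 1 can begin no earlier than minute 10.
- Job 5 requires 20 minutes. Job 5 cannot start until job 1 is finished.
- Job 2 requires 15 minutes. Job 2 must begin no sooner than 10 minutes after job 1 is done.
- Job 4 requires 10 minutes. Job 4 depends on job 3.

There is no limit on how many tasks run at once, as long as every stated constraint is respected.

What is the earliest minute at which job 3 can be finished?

After its own release at minute 10, job 1 can start at minute 10 and finishes at minute 47.
Job 2 cannot begin until job 1 (finishes minute 47, plus 10-minute gap → minute 57). It runs from minute 57 to 57 + 15 = minute 72.
Job 3 waits on job 2 (finishes minute 72), so it starts at minute 72 and finishes at 72 + 65 = minute 137.

137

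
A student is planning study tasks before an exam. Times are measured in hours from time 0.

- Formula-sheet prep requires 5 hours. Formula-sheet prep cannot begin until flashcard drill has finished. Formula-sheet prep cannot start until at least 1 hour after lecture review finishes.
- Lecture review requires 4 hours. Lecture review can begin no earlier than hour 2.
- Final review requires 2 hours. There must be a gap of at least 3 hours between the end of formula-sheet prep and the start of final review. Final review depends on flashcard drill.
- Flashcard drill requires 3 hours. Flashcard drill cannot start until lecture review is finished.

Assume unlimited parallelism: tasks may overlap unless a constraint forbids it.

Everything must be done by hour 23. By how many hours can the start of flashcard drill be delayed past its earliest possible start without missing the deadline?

After its own release at hour 2, lecture review can start at hour 2 and finishes at hour 6.
Flashcard drill cannot begin until lecture review (finishes hour 6). It runs from hour 6 to 6 + 3 = hour 9.

Working backward from the deadline:
Final review has no dependents, so it just needs to finish by hour 23. Starting by 23 − 2 = hour 21 achieves that.
Formula-sheet prep feeds into final review (must start by hour 21, minus 3-hour gap → hour 18); so formula-sheet prep must finish by hour 18 and therefore start by hour 13.
Flashcard drill must finish in time for formula-sheet prep (must start by hour 13); final review (must start by hour 21). The tightest is hour 13, so flashcard drill must start by 13 − 3 = hour 10.
So flashcard drill can start as early as hour 6 and as late as hour 10, giving 10 − 6 = 4 hours of slack.

4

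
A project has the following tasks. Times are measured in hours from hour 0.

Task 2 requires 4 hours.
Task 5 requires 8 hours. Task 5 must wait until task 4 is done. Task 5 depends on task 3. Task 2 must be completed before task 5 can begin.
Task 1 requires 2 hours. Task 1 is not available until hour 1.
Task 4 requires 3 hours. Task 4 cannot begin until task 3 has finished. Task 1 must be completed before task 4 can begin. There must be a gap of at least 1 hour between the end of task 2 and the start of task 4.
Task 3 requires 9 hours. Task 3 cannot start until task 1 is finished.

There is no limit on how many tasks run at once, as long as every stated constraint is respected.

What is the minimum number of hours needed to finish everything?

Nothing blocks task 2, so it runs from hour 0 to hour 4.
Task 1 waits on its own release at hour 1, so it starts at hour 1 and finishes at 1 + 2 = hour 3.
Task 3 waits on task 1 (finishes hour 3), so it starts at hour 3 and finishes at 3 + 9 = hour 12.
Task 4 needs all of task 3 (finishes hour 12); task 1 (finishes hour 3); task 2 (finishes hour 4, plus 1-hour gap → hour 5). That puts its earliest start at hour 12; it finishes at 12 + 3 = hour 15.
Task 5 needs all of task 4 (finishes hour 15); task 3 (finishes hour 12); task 2 (finishes hour 4). That puts its earliest start at hour 15; it finishes at 15 + 8 = hour 23.
All tasks are finished once the last one completes. Finish times: Task 1 at 3, Task 2 at 4, Task 3 at 12, Task 4 at 15, Task 5 at 23. The latest is hour 23.

23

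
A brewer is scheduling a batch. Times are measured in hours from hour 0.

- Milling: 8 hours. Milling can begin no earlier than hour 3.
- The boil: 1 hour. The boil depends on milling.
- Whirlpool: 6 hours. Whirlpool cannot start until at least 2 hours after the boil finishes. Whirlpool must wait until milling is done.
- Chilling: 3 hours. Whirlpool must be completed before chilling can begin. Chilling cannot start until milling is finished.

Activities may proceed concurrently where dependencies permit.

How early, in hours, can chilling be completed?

Milling waits on its own release at hour 3, so it starts at hour 3 and finishes at 3 + 8 = hour 11.
After milling (finishes hour 11), the boil can start at hour 11 and finishes at hour 12.
For whirlpool: the boil (finishes hour 12, plus 2-hour gap → hour 14); milling (finishes hour 11). Taking the maximum gives a start of hour 14, and it finishes at 14 + 6 = hour 20.
For chilling: whirlpool (finishes hour 20); milling (finishes hour 11). Taking the maximum gives a start of hour 20, and it finishes at 20 + 3 = hour 23.

23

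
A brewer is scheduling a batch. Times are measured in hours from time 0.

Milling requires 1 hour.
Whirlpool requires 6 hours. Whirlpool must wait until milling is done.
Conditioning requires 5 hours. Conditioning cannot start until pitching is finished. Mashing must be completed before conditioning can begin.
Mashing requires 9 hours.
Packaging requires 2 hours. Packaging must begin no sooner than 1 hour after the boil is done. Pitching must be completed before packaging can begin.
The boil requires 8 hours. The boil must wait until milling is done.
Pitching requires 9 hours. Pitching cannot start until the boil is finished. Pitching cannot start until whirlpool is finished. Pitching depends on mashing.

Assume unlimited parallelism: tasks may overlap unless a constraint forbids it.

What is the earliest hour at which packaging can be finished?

Nothing blocks mashing, so it runs from hour 0 to hour 9.
Nothing blocks milling, so it runs from hour 0 to hour 1.
Whirlpool waits on milling (finishes hour 1), so it starts at hour 1 and finishes at 1 + 6 = hour 7.
The boil cannot begin until milling (finishes hour 1). It runs from hour 1 to 1 + 8 = hour 9.
Pitching cannot start until the boil (finishes hour 9); whirlpool (finishes hour 7); mashing (finishes hour 9). The controlling bound is hour 9, so pitching finishes at 9 + 9 = hour 18.
Packaging cannot start until the boil (finishes hour 9, plus 1-hour gap → hour 10); pitching (finishes hour 18). The controlling bound is hour 18, so packaging finishes at 18 + 2 = hour 20.

20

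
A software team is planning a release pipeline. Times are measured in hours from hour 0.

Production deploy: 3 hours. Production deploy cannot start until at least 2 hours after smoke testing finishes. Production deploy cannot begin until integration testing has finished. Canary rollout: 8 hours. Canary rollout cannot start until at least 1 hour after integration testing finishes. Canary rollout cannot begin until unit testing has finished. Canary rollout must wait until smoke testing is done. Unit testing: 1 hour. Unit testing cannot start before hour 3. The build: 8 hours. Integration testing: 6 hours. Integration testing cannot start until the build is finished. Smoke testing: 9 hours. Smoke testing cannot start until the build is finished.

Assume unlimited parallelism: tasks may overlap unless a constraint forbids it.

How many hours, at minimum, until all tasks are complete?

25

Unit testing cannot begin until its own release at hour 3. It runs from hour 3 to 3 + 1 = hour 4.
The build has no prerequisites, so it starts at hour 0 and finishes at hour 8.
After the build (finishes hour 8), smoke testing can start at hour 8 and finishes at hour 17.
Integration testing waits on the build (finishes hour 8), so it starts at hour 8 and finishes at 8 + 6 = hour 14.
Production deploy needs all of smoke testing (finishes hour 17, plus 2-hour gap → hour 19); integration testing (finishes hour 14). That puts its earliest start at hour 19; it finishes at 19 + 3 = hour 22.
Canary rollout has to wait for integration testing (finishes hour 14, plus 1-hour gap → hour 15); unit testing (finishes hour 4); smoke testing (finishes hour 17). The latest of these is hour 17, so canary rollout runs hour 17 to 17 + 8 = hour 25.
All tasks are finished once the last one completes. Finish times: The build at 8, Unit testing at 4, Integration testing at 14, Smoke testing at 17, Canary rollout at 25, Production deploy at 22. The latest is hour 25.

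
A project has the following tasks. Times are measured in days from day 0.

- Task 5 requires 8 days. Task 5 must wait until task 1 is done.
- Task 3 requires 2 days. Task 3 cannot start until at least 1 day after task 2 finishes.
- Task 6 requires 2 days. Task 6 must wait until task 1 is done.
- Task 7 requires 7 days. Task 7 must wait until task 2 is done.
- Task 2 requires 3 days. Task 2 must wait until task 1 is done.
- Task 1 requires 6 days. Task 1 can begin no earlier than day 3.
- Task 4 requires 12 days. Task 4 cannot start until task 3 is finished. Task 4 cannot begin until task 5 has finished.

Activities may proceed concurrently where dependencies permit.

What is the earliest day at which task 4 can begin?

17

Task 1 cannot begin until its own release at day 3. It runs from day 3 to 3 + 6 = day 9.
Task 5 cannot begin until task 1 (finishes day 9). It runs from day 9 to 9 + 8 = day 17.
Task 2 waits on task 1 (finishes day 9), so it starts at day 9 and finishes at 9 + 3 = day 12.
After task 2 (finishes day 12, plus 1-day gap → day 13), task 3 can start at day 13 and finishes at day 15.
Task 4 waits on task 3 (finishes day 15); task 5 (finishes day 17). The latest of these is day 17, which is the earliest task 4 can start.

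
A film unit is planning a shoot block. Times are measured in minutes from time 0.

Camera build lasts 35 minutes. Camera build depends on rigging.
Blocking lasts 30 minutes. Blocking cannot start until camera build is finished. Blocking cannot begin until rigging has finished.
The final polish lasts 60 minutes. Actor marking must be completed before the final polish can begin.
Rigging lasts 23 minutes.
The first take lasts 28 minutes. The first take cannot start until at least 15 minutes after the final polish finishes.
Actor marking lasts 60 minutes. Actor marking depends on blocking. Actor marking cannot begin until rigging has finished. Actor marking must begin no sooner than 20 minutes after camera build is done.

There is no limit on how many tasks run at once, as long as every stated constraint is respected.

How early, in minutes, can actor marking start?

88

Rigging has no prerequisites, so it starts at minute 0 and finishes at minute 23.
Camera build waits on rigging (finishes minute 23), so it starts at minute 23 and finishes at 23 + 35 = minute 58.
Blocking has to wait for camera build (finishes minute 58); rigging (finishes minute 23). The latest of these is minute 58, so blocking runs minute 58 to 58 + 30 = minute 88.
Actor marking waits on blocking (finishes minute 88); rigging (finishes minute 23); camera build (finishes minute 58, plus 20-minute gap → minute 78). The latest of these is minute 88, which is the earliest actor marking can start.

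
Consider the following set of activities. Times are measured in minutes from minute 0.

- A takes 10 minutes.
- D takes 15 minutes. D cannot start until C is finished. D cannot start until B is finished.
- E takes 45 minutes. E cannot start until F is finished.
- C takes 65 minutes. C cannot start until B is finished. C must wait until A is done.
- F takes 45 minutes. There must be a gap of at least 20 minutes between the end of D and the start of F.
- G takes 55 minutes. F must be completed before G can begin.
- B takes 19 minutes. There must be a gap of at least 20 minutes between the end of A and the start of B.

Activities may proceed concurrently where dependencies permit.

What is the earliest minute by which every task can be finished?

249

A can start immediately at minute 0; it finishes at minute 10.
B waits on A (finishes minute 10, plus 20-minute gap → minute 30), so it starts at minute 30 and finishes at 30 + 19 = minute 49.
For C: B (finishes minute 49); A (finishes minute 10). Taking the maximum gives a start of minute 49, and it finishes at 49 + 65 = minute 114.
For D: C (finishes minute 114); B (finishes minute 49). Taking the maximum gives a start of minute 114, and it finishes at 114 + 15 = minute 129.
After D (finishes minute 129, plus 20-minute gap → minute 149), F can start at minute 149 and finishes at minute 194.
G cannot begin until F (finishes minute 194). It runs from minute 194 to 194 + 55 = minute 249.
E waits on F (finishes minute 194), so it starts at minute 194 and finishes at 194 + 45 = minute 239.
All tasks are finished once the last one completes. Finish times: A at 10, B at 49, C at 114, D at 129, E at 239, F at 194, G at 249. The latest is minute 249.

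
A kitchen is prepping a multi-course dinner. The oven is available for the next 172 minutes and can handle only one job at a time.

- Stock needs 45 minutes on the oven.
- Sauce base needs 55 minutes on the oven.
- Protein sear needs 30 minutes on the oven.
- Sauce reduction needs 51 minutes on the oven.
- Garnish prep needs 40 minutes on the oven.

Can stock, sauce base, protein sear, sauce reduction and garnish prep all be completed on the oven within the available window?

Running back to back, the jobs need 45 + 55 + 30 + 51 + 40 = 221 minutes on the oven.
Since 221 > 172, they cannot all fit.

No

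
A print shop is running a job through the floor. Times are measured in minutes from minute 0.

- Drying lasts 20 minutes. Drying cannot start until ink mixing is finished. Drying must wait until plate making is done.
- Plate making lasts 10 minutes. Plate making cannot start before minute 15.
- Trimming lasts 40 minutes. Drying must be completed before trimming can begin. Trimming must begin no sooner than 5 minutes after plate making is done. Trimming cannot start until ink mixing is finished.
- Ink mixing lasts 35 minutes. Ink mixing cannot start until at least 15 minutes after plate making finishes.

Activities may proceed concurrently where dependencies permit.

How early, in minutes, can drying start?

After its own release at minute 15, plate making can start at minute 15 and finishes at minute 25.
Ink mixing cannot begin until plate making (finishes minute 25, plus 15-minute gap → minute 40). It runs from minute 40 to 40 + 35 = minute 75.
Drying waits on ink mixing (finishes minute 75); plate making (finishes minute 25). The latest of these is minute 75, which is the earliest drying can start.

75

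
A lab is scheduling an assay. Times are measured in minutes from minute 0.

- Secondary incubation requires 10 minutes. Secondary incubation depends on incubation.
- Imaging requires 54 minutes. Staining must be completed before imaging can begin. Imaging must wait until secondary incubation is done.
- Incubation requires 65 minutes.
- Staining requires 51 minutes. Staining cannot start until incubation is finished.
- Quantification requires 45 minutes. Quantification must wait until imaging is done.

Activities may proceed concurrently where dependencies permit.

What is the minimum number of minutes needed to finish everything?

215

Nothing blocks incubation, so it runs from minute 0 to minute 65.
Secondary incubation waits on incubation (finishes minute 65), so it starts at minute 65 and finishes at 65 + 10 = minute 75.
After incubation (finishes minute 65), staining can start at minute 65 and finishes at minute 116.
Imaging has to wait for staining (finishes minute 116); secondary incubation (finishes minute 75). The latest of these is minute 116, so imaging runs minute 116 to 116 + 54 = minute 170.
Quantification cannot begin until imaging (finishes minute 170). It runs from minute 170 to 170 + 45 = minute 215.
All tasks are finished once the last one completes. Finish times: Incubation at 65, Staining at 116, Secondary incubation at 75, Imaging at 170, Quantification at 215. The latest is minute 215.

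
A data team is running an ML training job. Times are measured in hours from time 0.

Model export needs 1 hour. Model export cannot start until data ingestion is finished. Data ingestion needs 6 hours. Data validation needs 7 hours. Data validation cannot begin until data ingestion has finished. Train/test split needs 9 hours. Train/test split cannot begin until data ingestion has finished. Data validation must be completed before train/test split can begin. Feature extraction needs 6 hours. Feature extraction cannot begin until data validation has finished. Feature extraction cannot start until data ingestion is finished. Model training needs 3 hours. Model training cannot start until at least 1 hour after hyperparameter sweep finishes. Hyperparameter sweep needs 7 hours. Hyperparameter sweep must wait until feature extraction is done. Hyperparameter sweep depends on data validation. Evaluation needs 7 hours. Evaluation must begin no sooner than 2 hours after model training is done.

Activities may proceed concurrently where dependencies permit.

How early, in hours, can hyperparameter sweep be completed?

Data ingestion can start immediately at hour 0; it finishes at hour 6.
After data ingestion (finishes hour 6), data validation can start at hour 6 and finishes at hour 13.
Feature extraction cannot start until data validation (finishes hour 13); data ingestion (finishes hour 6). The controlling bound is hour 13, so feature extraction finishes at 13 + 6 = hour 19.
For hyperparameter sweep: feature extraction (finishes hour 19); data validation (finishes hour 13). Taking the maximum gives a start of hour 19, and it finishes at 19 + 7 = hour 26.

26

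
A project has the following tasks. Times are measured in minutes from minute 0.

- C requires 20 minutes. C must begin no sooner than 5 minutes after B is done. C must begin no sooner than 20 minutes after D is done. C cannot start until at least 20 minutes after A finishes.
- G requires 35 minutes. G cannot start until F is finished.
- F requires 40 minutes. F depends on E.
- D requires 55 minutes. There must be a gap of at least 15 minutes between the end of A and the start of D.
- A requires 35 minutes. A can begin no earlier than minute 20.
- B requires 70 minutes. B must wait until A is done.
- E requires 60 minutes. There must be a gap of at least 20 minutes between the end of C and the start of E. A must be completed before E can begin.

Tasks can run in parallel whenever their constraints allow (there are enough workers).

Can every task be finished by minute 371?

Yes

After its own release at minute 20, A can start at minute 20 and finishes at minute 55.
D waits on A (finishes minute 55, plus 15-minute gap → minute 70), so it starts at minute 70 and finishes at 70 + 55 = minute 125.
After A (finishes minute 55), B can start at minute 55 and finishes at minute 125.
For C: B (finishes minute 125, plus 5-minute gap → minute 130); D (finishes minute 125, plus 20-minute gap → minute 145); A (finishes minute 55, plus 20-minute gap → minute 75). Taking the maximum gives a start of minute 145, and it finishes at 145 + 20 = minute 165.
E has to wait for C (finishes minute 165, plus 20-minute gap → minute 185); A (finishes minute 55). The latest of these is minute 185, so E runs minute 185 to 185 + 60 = minute 245.
F cannot begin until E (finishes minute 245). It runs from minute 245 to 245 + 40 = minute 285.
G cannot begin until F (finishes minute 285). It runs from minute 285 to 285 + 35 = minute 320.
Every task is finished by minute 320, which is no later than the deadline of 371, so the schedule is feasible.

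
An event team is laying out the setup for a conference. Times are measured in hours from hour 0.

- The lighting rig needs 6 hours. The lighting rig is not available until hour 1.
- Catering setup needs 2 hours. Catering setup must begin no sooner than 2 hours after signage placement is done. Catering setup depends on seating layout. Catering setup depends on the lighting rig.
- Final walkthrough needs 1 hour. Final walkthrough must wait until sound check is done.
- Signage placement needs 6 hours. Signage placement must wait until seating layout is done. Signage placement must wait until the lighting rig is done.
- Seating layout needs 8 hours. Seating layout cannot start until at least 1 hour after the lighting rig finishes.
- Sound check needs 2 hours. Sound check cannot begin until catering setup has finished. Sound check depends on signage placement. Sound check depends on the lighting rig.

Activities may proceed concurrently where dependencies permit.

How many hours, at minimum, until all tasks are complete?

29

The lighting rig cannot begin until its own release at hour 1. It runs from hour 1 to 1 + 6 = hour 7.
Seating layout waits on the lighting rig (finishes hour 7, plus 1-hour gap → hour 8), so it starts at hour 8 and finishes at 8 + 8 = hour 16.
Signage placement cannot start until seating layout (finishes hour 16); the lighting rig (finishes hour 7). The controlling bound is hour 16, so signage placement finishes at 16 + 6 = hour 22.
Catering setup needs all of signage placement (finishes hour 22, plus 2-hour gap → hour 24); seating layout (finishes hour 16); the lighting rig (finishes hour 7). That puts its earliest start at hour 24; it finishes at 24 + 2 = hour 26.
Sound check cannot start until catering setup (finishes hour 26); signage placement (finishes hour 22); the lighting rig (finishes hour 7). The controlling bound is hour 26, so sound check finishes at 26 + 2 = hour 28.
Final walkthrough waits on sound check (finishes hour 28), so it starts at hour 28 and finishes at 28 + 1 = hour 29.
All tasks are finished once the last one completes. Finish times: The lighting rig at 7, Seating layout at 16, Signage placement at 22, Catering setup at 26, Sound check at 28, Final walkthrough at 29. The latest is hour 29.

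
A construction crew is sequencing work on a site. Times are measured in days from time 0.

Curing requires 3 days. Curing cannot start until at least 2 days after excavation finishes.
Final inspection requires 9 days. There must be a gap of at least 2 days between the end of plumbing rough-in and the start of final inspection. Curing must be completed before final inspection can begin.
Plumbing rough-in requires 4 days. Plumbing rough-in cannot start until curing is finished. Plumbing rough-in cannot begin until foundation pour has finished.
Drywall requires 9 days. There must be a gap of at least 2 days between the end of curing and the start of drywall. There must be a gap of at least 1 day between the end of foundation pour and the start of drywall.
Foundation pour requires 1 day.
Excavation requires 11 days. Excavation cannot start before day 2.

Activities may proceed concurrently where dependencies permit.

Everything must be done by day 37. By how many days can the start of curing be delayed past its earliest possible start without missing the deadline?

4

Excavation waits on its own release at day 2, so it starts at day 2 and finishes at 2 + 11 = day 13.
Curing waits on excavation (finishes day 13, plus 2-day gap → day 15), so it starts at day 15 and finishes at 15 + 3 = day 18.

Working backward from the deadline:
Nothing follows final inspection; the deadline of day 37 is its only limit. It must start by 37 − 9 = day 28.
Since final inspection (must start by day 28, minus 2-day gap → day 26) depends on it, plumbing rough-in must finish by day 26. Backing off its 4-day duration gives a latest start of day 22.
Drywall must finish by day 37; it takes 9 days, so it must start by 37 − 9 = day 28.
Curing has several dependents: plumbing rough-in (must start by day 22); drywall (must start by day 28, minus 2-day gap → day 26); final inspection (must start by day 28). The earliest of those limits is day 22, so curing must start by 22 − 3 = day 19.
So curing can start as early as day 15 and as late as day 19, giving 19 − 15 = 4 days of slack.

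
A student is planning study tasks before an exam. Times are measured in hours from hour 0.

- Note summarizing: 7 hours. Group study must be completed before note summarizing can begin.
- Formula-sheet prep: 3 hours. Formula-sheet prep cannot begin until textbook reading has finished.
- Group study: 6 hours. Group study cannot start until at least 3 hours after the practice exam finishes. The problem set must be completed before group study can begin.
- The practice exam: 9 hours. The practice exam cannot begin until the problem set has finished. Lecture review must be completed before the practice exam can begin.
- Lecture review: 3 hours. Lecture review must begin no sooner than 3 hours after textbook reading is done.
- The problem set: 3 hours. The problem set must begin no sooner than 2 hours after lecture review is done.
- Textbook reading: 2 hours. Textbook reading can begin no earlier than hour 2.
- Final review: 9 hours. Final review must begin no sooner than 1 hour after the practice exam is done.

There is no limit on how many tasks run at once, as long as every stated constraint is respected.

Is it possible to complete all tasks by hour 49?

Textbook reading cannot begin until its own release at hour 2. It runs from hour 2 to 2 + 2 = hour 4.
Formula-sheet prep cannot begin until textbook reading (finishes hour 4). It runs from hour 4 to 4 + 3 = hour 7.
Lecture review cannot begin until textbook reading (finishes hour 4, plus 3-hour gap → hour 7). It runs from hour 7 to 7 + 3 = hour 10.
After lecture review (finishes hour 10, plus 2-hour gap → hour 12), the problem set can start at hour 12 and finishes at hour 15.
The practice exam has to wait for the problem set (finishes hour 15); lecture review (finishes hour 10). The latest of these is hour 15, so the practice exam runs hour 15 to 15 + 9 = hour 24.
After the practice exam (finishes hour 24, plus 1-hour gap → hour 25), final review can start at hour 25 and finishes at hour 34.
For group study: the practice exam (finishes hour 24, plus 3-hour gap → hour 27); the problem set (finishes hour 15). Taking the maximum gives a start of hour 27, and it finishes at 27 + 6 = hour 33.
Note summarizing waits on group study (finishes hour 33), so it starts at hour 33 and finishes at 33 + 7 = hour 40.
Every task is finished by hour 40, which is no later than the deadline of 49, so the schedule is feasible.

Yes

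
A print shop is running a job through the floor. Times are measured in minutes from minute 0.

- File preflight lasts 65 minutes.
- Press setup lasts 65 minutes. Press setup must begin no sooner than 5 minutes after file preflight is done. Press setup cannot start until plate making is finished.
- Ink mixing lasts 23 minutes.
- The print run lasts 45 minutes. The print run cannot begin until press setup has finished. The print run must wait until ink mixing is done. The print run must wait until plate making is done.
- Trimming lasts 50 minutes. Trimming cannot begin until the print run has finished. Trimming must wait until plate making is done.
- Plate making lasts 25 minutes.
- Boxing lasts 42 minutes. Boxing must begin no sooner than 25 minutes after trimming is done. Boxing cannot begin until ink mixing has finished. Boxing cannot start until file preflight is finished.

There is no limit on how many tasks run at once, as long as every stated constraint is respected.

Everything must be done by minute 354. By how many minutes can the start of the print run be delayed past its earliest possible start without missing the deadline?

57

Nothing blocks ink mixing, so it runs from minute 0 to minute 23.
Plate making has no prerequisites, so it starts at minute 0 and finishes at minute 25.
File preflight has no prerequisites, so it starts at minute 0 and finishes at minute 65.
Press setup needs all of file preflight (finishes minute 65, plus 5-minute gap → minute 70); plate making (finishes minute 25). That puts its earliest start at minute 70; it finishes at 70 + 65 = minute 135.
For the print run: press setup (finishes minute 135); ink mixing (finishes minute 23); plate making (finishes minute 25). Taking the maximum gives a start of minute 135, and it finishes at 135 + 45 = minute 180.

Working backward from the deadline:
Boxing has no dependents, so it just needs to finish by minute 354. Starting by 354 − 42 = minute 312 achieves that.
Trimming must finish before boxing (must start by minute 312, minus 25-minute gap → minute 287). With a 50-minute duration, trimming must start by 287 − 50 = minute 237.
The print run feeds into trimming (must start by minute 237); so the print run must finish by minute 237 and therefore start by minute 192.
So the print run can start as early as minute 135 and as late as minute 192, giving 192 − 135 = 57 minutes of slack.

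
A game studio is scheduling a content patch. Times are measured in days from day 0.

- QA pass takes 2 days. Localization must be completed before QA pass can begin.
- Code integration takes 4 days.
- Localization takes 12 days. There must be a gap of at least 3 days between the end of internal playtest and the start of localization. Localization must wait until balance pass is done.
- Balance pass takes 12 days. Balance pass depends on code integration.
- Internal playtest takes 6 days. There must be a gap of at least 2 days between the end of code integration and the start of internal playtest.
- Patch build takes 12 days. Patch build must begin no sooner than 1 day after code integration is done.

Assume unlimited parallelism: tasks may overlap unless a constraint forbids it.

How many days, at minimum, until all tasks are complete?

Code integration can start immediately at day 0; it finishes at day 4.
Patch build cannot begin until code integration (finishes day 4, plus 1-day gap → day 5). It runs from day 5 to 5 + 12 = day 17.
After code integration (finishes day 4), balance pass can start at day 4 and finishes at day 16.
Internal playtest waits on code integration (finishes day 4, plus 2-day gap → day 6), so it starts at day 6 and finishes at 6 + 6 = day 12.
Localization cannot start until internal playtest (finishes day 12, plus 3-day gap → day 15); balance pass (finishes day 16). The controlling bound is day 16, so localization finishes at 16 + 12 = day 28.
QA pass waits on localization (finishes day 28), so it starts at day 28 and finishes at 28 + 2 = day 30.
All tasks are finished once the last one completes. Finish times: Code integration at 4, Internal playtest at 12, Balance pass at 16, Localization at 28, QA pass at 30, Patch build at 17. The latest is day 30.

30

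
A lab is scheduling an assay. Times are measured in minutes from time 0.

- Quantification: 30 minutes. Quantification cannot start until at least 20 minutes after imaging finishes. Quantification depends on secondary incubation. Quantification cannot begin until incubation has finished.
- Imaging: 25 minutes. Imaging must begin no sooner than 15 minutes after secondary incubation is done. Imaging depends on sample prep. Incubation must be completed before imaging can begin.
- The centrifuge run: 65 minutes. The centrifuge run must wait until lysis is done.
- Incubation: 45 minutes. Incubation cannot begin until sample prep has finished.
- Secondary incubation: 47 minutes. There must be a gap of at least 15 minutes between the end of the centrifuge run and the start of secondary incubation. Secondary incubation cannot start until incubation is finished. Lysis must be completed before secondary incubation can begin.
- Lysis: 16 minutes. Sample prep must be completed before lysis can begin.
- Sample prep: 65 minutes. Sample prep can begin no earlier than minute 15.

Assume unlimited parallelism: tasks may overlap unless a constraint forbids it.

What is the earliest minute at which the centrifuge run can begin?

96

Sample prep waits on its own release at minute 15, so it starts at minute 15 and finishes at 15 + 65 = minute 80.
Lysis cannot begin until sample prep (finishes minute 80). It runs from minute 80 to 80 + 16 = minute 96.
The centrifuge run waits on lysis (finishes minute 96), so the earliest it can start is minute 96.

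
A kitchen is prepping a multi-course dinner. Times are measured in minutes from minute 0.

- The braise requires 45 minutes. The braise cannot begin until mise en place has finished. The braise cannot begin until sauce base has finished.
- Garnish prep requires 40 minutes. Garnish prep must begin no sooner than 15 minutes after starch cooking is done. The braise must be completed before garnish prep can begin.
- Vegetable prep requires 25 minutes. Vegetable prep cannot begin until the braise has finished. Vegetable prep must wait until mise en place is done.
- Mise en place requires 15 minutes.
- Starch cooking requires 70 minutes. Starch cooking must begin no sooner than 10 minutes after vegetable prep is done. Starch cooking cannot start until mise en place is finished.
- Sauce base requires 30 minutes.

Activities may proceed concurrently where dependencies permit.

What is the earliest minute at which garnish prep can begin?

Sauce base has no prerequisites, so it starts at minute 0 and finishes at minute 30.
Mise en place has no prerequisites, so it starts at minute 0 and finishes at minute 15.
For the braise: mise en place (finishes minute 15); sauce base (finishes minute 30). Taking the maximum gives a start of minute 30, and it finishes at 30 + 45 = minute 75.
Vegetable prep needs all of the braise (finishes minute 75); mise en place (finishes minute 15). That puts its earliest start at minute 75; it finishes at 75 + 25 = minute 100.
Starch cooking needs all of vegetable prep (finishes minute 100, plus 10-minute gap → minute 110); mise en place (finishes minute 15). That puts its earliest start at minute 110; it finishes at 110 + 70 = minute 180.
Garnish prep waits on starch cooking (finishes minute 180, plus 15-minute gap → minute 195); the braise (finishes minute 75). The latest of these is minute 195, which is the earliest garnish prep can start.

195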